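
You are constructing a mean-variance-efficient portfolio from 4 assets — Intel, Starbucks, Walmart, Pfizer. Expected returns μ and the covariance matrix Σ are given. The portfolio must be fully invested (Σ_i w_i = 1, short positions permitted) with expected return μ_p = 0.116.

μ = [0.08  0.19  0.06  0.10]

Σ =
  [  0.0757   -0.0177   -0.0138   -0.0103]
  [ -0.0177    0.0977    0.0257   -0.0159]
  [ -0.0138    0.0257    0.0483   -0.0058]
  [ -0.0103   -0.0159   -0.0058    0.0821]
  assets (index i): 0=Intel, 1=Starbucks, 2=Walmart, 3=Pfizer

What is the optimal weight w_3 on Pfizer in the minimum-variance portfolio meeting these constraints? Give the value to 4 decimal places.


0.2711

u=Σ⁻¹μ = [2.0389  2.4376  0.7679  2.0002]
v=Σ⁻¹𝟙 = [22.6829  11.2409  23.4684  18.8609]
a=μᵀu=0.872351  b=𝟙ᵀu=7.244604  c=𝟙ᵀv=76.253186  D=ac−b²=14.035239
λ₁=(c·0.116−b)/D = (76.253186·0.116−7.244604)/14.035239 = 0.114053
λ₂=(a−b·0.116)/D = (0.872351−7.244604·0.116)/14.035239 = 0.002278
w* = 0.114053·u + 0.002278·v:
  w_0 = 0.114053·2.0389 + 0.002278·22.6829 = 0.2842  (Intel)
  w_1 = 0.114053·2.4376 + 0.002278·11.2409 = 0.3036  (Starbucks)
  w_2 = 0.114053·0.7679 + 0.002278·23.4684 = 0.1411  (Walmart)
  w_3 = 0.114053·2.0002 + 0.002278·18.8609 = 0.2711  (Pfizer)
Σw_i=1.0000  μᵀw=0.1160
σ²=wᵀΣw=λ₁·μ_p+λ₂ = 0.114053·0.116 + 0.002278 = 0.015508 ≈ 0.0155


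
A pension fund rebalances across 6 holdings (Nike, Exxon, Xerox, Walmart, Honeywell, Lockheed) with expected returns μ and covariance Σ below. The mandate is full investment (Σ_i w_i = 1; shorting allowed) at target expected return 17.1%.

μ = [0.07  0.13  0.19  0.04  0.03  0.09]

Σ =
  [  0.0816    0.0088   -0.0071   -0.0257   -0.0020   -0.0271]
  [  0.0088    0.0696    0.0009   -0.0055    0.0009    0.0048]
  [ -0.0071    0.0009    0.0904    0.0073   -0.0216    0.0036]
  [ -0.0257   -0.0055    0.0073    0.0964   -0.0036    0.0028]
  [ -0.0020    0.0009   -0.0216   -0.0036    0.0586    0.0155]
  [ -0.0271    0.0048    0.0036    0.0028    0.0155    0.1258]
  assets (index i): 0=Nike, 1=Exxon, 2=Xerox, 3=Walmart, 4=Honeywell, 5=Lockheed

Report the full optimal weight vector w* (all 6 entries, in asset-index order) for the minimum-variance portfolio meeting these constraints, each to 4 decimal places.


0.0554  0.3904  0.5980  -0.0998  -0.0283  0.0843

x=Σ⁻¹μ = [1.3834  1.6534  2.4134  0.7226  1.2806  0.7074]
y=Σ⁻¹𝟙 = [20.7399  11.9271  16.2926  15.9406  22.3561  8.3863]
a=μᵀx=0.901332  b=𝟙ᵀx=8.160981  c=𝟙ᵀy=95.642553  D=ac−b²=19.604066
λ₁=(c·0.171−b)/D = (95.642553·0.171−8.160981)/19.604066 = 0.417969
λ₂=(a−b·0.171)/D = (0.901332−8.160981·0.171)/19.604066 = -0.025209
w* = 0.417969·x + -0.025209·y:
  w_0 = 0.417969·1.3834 + -0.025209·20.7399 = 0.0554  (Nike)
  w_1 = 0.417969·1.6534 + -0.025209·11.9271 = 0.3904  (Exxon)
  w_2 = 0.417969·2.4134 + -0.025209·16.2926 = 0.5980  (Xerox)
  w_3 = 0.417969·0.7226 + -0.025209·15.9406 = -0.0998  (Walmart)
  w_4 = 0.417969·1.2806 + -0.025209·22.3561 = -0.0283  (Honeywell)
  w_5 = 0.417969·0.7074 + -0.025209·8.3863 = 0.0843  (Lockheed)
Σw_i=1.0000  μᵀw=0.1710
σ²=wᵀΣw=λ₁·μ_p+λ₂ = 0.417969·0.171 + -0.025209 = 0.046264 ≈ 0.0463


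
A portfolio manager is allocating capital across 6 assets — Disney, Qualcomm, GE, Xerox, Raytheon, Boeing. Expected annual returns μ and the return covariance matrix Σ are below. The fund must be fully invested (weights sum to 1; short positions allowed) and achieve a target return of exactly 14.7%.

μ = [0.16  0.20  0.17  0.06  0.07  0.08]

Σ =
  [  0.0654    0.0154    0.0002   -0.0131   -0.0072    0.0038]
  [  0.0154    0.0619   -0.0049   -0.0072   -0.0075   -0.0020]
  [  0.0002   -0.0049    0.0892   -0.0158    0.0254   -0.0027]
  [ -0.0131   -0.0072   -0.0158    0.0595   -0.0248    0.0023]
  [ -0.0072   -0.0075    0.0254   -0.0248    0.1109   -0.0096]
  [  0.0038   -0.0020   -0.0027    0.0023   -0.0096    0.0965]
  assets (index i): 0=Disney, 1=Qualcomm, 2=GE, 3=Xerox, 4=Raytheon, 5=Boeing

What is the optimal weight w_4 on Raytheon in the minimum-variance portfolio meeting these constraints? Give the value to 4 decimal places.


0.0575

u=Σ⁻¹μ = [2.3354  3.3630  2.2952  3.0201  1.2398  0.9223]
v=Σ⁻¹𝟙 = [18.6938  18.8763  13.6752  33.4144  16.8238  11.2777]
a=μᵀu=1.778220  b=𝟙ᵀu=13.175795  c=𝟙ᵀv=112.761191  D=ac−b²=26.912615
λ₁=(c·0.147−b)/D = (112.761191·0.147−13.175795)/26.912615 = 0.126339
λ₂=(a−b·0.147)/D = (1.778220−13.175795·0.147)/26.912615 = -0.005894
w* = 0.126339·u + -0.005894·v:
  w_0 = 0.126339·2.3354 + -0.005894·18.6938 = 0.1849  (Disney)
  w_1 = 0.126339·3.3630 + -0.005894·18.8763 = 0.3136  (Qualcomm)
  w_2 = 0.126339·2.2952 + -0.005894·13.6752 = 0.2094  (GE)
  w_3 = 0.126339·3.0201 + -0.005894·33.4144 = 0.1846  (Xerox)
  w_4 = 0.126339·1.2398 + -0.005894·16.8238 = 0.0575  (Raytheon)
  w_5 = 0.126339·0.9223 + -0.005894·11.2777 = 0.0501  (Boeing)
Σw_i=1.0000  μᵀw=0.1470
σ²=wᵀΣw=λ₁·μ_p+λ₂ = 0.126339·0.147 + -0.005894 = 0.012678 ≈ 0.0127


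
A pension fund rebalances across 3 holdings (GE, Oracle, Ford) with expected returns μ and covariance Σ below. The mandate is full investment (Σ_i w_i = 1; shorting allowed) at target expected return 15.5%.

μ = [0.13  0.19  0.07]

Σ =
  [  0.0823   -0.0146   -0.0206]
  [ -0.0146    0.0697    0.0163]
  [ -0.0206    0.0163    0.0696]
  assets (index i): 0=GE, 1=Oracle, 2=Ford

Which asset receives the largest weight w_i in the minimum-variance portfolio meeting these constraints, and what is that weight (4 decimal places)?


x=Σ⁻¹μ = [2.3608  2.9854  1.0053]
y=Σ⁻¹𝟙 = [18.8570  14.4218  16.5715]
a=μᵀx=0.944504  b=𝟙ᵀx=6.351552  c=𝟙ᵀy=49.850303  D=ac−b²=6.741627
λ₁=(c·0.155−b)/D = (49.850303·0.155−6.351552)/6.741627 = 0.203993
λ₂=(a−b·0.155)/D = (0.944504−6.351552·0.155)/6.741627 = -0.005931
w* = 0.203993·x + -0.005931·y:
  w_0 = 0.203993·2.3608 + -0.005931·18.8570 = 0.3697  (GE)
  w_1 = 0.203993·2.9854 + -0.005931·14.4218 = 0.5235  (Oracle)
  w_2 = 0.203993·1.0053 + -0.005931·16.5715 = 0.1068  (Ford)
Σw_i=1.0000  μᵀw=0.1550
σ²=wᵀΣw=λ₁·μ_p+λ₂ = 0.203993·0.155 + -0.005931 = 0.025688 ≈ 0.0257

Oracle (0.5235)


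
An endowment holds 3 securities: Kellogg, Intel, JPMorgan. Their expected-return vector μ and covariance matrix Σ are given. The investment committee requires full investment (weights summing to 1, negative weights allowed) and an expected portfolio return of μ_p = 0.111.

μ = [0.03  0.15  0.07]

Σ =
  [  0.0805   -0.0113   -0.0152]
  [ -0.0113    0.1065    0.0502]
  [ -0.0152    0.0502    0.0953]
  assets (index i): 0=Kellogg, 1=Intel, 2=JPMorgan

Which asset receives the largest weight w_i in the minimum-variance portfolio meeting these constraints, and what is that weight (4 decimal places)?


g=Σ⁻¹μ = [0.5879  1.4373  0.0712]
h=Σ⁻¹𝟙 = [15.1265  6.5336  9.4642]
a=μᵀg=0.238210  b=𝟙ᵀg=2.096328  c=𝟙ᵀh=31.124302  D=ac−b²=3.019520
λ₁=(c·0.111−b)/D = (31.124302·0.111−2.096328)/3.019520 = 0.449896
λ₂=(a−b·0.111)/D = (0.238210−2.096328·0.111)/3.019520 = 0.001827
w* = 0.449896·g + 0.001827·h:
  w_0 = 0.449896·0.5879 + 0.001827·15.1265 = 0.2921  (Kellogg)
  w_1 = 0.449896·1.4373 + 0.001827·6.5336 = 0.6586  (Intel)
  w_2 = 0.449896·0.0712 + 0.001827·9.4642 = 0.0493  (JPMorgan)
Σw_i=1.0000  μᵀw=0.1110
σ²=wᵀΣw=λ₁·μ_p+λ₂ = 0.449896·0.111 + 0.001827 = 0.051766 ≈ 0.0518

Intel (0.6586)


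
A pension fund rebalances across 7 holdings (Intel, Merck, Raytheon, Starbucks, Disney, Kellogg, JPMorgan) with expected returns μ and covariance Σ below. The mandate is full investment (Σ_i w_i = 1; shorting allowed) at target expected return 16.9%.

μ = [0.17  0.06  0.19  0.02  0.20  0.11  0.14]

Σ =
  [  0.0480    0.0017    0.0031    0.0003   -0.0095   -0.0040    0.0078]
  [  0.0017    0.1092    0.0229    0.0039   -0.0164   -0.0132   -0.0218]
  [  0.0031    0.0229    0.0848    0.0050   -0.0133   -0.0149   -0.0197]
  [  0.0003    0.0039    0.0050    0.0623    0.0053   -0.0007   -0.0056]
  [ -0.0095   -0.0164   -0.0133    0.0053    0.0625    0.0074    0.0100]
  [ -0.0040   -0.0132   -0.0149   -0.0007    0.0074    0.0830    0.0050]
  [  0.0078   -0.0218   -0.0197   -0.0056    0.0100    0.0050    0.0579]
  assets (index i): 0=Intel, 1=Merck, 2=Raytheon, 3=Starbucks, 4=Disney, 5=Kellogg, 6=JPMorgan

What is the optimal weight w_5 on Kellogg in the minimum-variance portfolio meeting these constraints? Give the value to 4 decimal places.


u=Σ⁻¹μ = [3.8404  1.1483  3.3676  -0.1436  4.1905  1.7668  2.5885]
v=Σ⁻¹𝟙 = [20.7362  13.9750  17.4319  14.1555  19.9423  15.3995  22.2655]
a=μᵀu=2.753560  b=𝟙ᵀu=16.758393  c=𝟙ᵀv=123.905850  D=ac−b²=60.338494
λ₁=(c·0.169−b)/D = (123.905850·0.169−16.758393)/60.338494 = 0.069304
λ₂=(a−b·0.169)/D = (2.753560−16.758393·0.169)/60.338494 = -0.001303
w* = 0.069304·u + -0.001303·v:
  w_0 = 0.069304·3.8404 + -0.001303·20.7362 = 0.2391  (Intel)
  w_1 = 0.069304·1.1483 + -0.001303·13.9750 = 0.0614  (Merck)
  w_2 = 0.069304·3.3676 + -0.001303·17.4319 = 0.2107  (Raytheon)
  w_3 = 0.069304·-0.1436 + -0.001303·14.1555 = -0.0284  (Starbucks)
  w_4 = 0.069304·4.1905 + -0.001303·19.9423 = 0.2644  (Disney)
  w_5 = 0.069304·1.7668 + -0.001303·15.3995 = 0.1024  (Kellogg)
  w_6 = 0.069304·2.5885 + -0.001303·22.2655 = 0.1504  (JPMorgan)
Σw_i=1.0000  μᵀw=0.1690
σ²=wᵀΣw=λ₁·μ_p+λ₂ = 0.069304·0.169 + -0.001303 = 0.010410 ≈ 0.0104

0.1024


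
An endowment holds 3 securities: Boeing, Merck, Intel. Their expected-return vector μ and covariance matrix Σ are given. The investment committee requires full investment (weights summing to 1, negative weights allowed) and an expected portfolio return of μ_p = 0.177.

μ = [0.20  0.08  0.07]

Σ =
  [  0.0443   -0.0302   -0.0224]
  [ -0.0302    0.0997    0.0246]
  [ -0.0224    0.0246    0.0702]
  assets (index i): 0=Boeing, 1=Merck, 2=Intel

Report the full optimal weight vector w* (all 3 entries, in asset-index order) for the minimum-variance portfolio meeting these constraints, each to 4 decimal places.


0.8115  0.1507  0.0379

u=Σ⁻¹μ = [7.4507  2.4374  2.5205]
v=Σ⁻¹𝟙 = [46.6876  18.5888  22.6284]
a=μᵀu=1.861573  b=𝟙ᵀu=12.408610  c=𝟙ᵀv=87.904829  D=ac−b²=9.667686
λ₁=(c·0.177−b)/D = (87.904829·0.177−12.408610)/9.667686 = 0.325884
λ₂=(a−b·0.177)/D = (1.861573−12.408610·0.177)/9.667686 = -0.034626
w* = 0.325884·u + -0.034626·v:
  w_0 = 0.325884·7.4507 + -0.034626·46.6876 = 0.8115  (Boeing)
  w_1 = 0.325884·2.4374 + -0.034626·18.5888 = 0.1507  (Merck)
  w_2 = 0.325884·2.5205 + -0.034626·22.6284 = 0.0379  (Intel)
Σw_i=1.0000  μᵀw=0.1770
σ²=wᵀΣw=λ₁·μ_p+λ₂ = 0.325884·0.177 + -0.034626 = 0.023056 ≈ 0.0231


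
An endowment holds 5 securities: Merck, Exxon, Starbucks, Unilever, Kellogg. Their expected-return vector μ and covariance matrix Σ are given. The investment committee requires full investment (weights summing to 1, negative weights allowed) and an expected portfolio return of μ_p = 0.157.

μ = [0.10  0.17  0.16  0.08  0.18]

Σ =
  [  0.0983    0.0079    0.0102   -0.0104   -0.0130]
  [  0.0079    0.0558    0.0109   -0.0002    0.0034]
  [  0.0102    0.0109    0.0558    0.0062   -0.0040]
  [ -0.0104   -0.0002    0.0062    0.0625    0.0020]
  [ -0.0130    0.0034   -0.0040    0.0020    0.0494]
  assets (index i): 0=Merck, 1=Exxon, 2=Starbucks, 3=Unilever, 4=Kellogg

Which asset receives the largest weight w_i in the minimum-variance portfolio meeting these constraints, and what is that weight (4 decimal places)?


Kellogg (0.3788)

p=Σ⁻¹μ = [1.2408  2.1692  2.3756  1.1308  3.9675]
q=Σ⁻¹𝟙 = [12.5918  12.2282  13.1001  16.0949  23.1241]
a=μᵀp=1.677556  b=𝟙ᵀp=10.883905  c=𝟙ᵀq=77.139029  D=ac−b²=10.945677
λ₁=(c·0.157−b)/D = (77.139029·0.157−10.883905)/10.945677 = 0.112092
λ₂=(a−b·0.157)/D = (1.677556−10.883905·0.157)/10.945677 = -0.002852
w* = 0.112092·p + -0.002852·q:
  w_0 = 0.112092·1.2408 + -0.002852·12.5918 = 0.1032  (Merck)
  w_1 = 0.112092·2.1692 + -0.002852·12.2282 = 0.2083  (Exxon)
  w_2 = 0.112092·2.3756 + -0.002852·13.1001 = 0.2289  (Starbucks)
  w_3 = 0.112092·1.1308 + -0.002852·16.0949 = 0.0809  (Unilever)
  w_4 = 0.112092·3.9675 + -0.002852·23.1241 = 0.3788  (Kellogg)
Σw_i=1.0000  μᵀw=0.1570
σ²=wᵀΣw=λ₁·μ_p+λ₂ = 0.112092·0.157 + -0.002852 = 0.014746 ≈ 0.0147


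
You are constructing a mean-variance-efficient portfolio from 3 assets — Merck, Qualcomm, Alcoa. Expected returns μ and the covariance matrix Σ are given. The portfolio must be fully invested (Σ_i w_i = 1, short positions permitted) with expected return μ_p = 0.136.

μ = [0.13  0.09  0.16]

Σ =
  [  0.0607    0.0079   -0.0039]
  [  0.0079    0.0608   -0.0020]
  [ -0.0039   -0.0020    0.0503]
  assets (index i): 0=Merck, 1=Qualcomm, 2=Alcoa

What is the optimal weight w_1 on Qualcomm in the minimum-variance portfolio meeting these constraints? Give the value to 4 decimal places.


g=Σ⁻¹μ = [2.1901  1.3076  3.4027]
h=Σ⁻¹𝟙 = [15.9050  15.0950  21.7141]
a=μᵀg=0.946837  b=𝟙ᵀg=6.900463  c=𝟙ᵀh=52.714162  D=ac−b²=2.295323
λ₁=(c·0.136−b)/D = (52.714162·0.136−6.900463)/2.295323 = 0.117048
λ₂=(a−b·0.136)/D = (0.946837−6.900463·0.136)/2.295323 = 0.003648
w* = 0.117048·g + 0.003648·h:
  w_0 = 0.117048·2.1901 + 0.003648·15.9050 = 0.3144  (Merck)
  w_1 = 0.117048·1.3076 + 0.003648·15.0950 = 0.2081  (Qualcomm)
  w_2 = 0.117048·3.4027 + 0.003648·21.7141 = 0.4775  (Alcoa)
Σw_i=1.0000  μᵀw=0.1360
σ²=wᵀΣw=λ₁·μ_p+λ₂ = 0.117048·0.136 + 0.003648 = 0.019567 ≈ 0.0196

0.2081


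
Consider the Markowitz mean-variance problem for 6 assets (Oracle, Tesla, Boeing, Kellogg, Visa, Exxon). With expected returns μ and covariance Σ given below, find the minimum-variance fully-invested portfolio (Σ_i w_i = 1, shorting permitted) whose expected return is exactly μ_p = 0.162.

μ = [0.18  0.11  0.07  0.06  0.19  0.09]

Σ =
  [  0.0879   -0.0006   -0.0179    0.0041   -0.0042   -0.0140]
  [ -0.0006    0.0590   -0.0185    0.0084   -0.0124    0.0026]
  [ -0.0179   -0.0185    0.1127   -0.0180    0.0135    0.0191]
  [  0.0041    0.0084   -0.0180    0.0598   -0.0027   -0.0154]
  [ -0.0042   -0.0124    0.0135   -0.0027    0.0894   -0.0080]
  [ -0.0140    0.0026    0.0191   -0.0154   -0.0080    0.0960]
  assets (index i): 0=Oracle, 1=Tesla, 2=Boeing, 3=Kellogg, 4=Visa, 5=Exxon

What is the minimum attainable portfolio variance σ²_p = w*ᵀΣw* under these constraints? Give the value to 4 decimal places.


g=Σ⁻¹μ = [2.5835  2.5332  1.0959  1.2915  2.6014  1.4516]
h=Σ⁻¹𝟙 = [16.3508  20.9969  14.1720  21.1912  14.6216  14.0308]
a=μᵀg=1.522804  b=𝟙ᵀg=11.557189  c=𝟙ᵀh=101.363267  D=ac−b²=20.787778
λ₁=(c·0.162−b)/D = (101.363267·0.162−11.557189)/20.787778 = 0.233967
λ₂=(a−b·0.162)/D = (1.522804−11.557189·0.162)/20.787778 = -0.016811
w* = 0.233967·g + -0.016811·h:
  w_0 = 0.233967·2.5835 + -0.016811·16.3508 = 0.3296  (Oracle)
  w_1 = 0.233967·2.5332 + -0.016811·20.9969 = 0.2397  (Tesla)
  w_2 = 0.233967·1.0959 + -0.016811·14.1720 = 0.0182  (Boeing)
  w_3 = 0.233967·1.2915 + -0.016811·21.1912 = -0.0541  (Kellogg)
  w_4 = 0.233967·2.6014 + -0.016811·14.6216 = 0.3628  (Visa)
  w_5 = 0.233967·1.4516 + -0.016811·14.0308 = 0.1038  (Exxon)
Σw_i=1.0000  μᵀw=0.1620
σ²=wᵀΣw=λ₁·μ_p+λ₂ = 0.233967·0.162 + -0.016811 = 0.021092 ≈ 0.0211

0.0211


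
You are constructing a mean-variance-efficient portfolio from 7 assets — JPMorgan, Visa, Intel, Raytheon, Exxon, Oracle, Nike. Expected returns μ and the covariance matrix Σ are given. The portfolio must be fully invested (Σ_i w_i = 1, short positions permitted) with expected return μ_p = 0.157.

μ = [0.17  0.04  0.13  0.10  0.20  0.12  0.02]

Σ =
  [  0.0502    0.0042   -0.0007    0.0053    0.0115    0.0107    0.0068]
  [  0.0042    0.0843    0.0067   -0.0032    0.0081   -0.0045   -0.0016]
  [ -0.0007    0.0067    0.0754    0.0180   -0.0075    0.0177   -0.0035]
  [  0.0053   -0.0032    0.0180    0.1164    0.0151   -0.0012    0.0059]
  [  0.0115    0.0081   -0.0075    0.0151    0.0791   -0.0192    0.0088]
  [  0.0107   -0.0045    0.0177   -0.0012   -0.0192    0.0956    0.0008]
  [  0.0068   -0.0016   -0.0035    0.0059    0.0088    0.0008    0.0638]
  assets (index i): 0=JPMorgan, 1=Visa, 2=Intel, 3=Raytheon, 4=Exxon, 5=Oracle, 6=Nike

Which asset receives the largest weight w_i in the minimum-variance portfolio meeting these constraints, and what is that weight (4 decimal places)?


JPMorgan (0.2970)

u=Σ⁻¹μ = [2.5779  0.0289  1.6723  0.1729  2.5921  1.1833  -0.2572]
v=Σ⁻¹𝟙 = [12.3947  10.2964  10.7578  4.6781  10.7995  9.6834  13.1577]
a=μᵀu=1.329371  b=𝟙ᵀu=7.970332  c=𝟙ᵀv=71.767552  D=ac−b²=31.879494
λ₁=(c·0.157−b)/D = (71.767552·0.157−7.970332)/31.879494 = 0.103426
λ₂=(a−b·0.157)/D = (1.329371−7.970332·0.157)/31.879494 = 0.002448
w* = 0.103426·u + 0.002448·v:
  w_0 = 0.103426·2.5779 + 0.002448·12.3947 = 0.2970  (JPMorgan)
  w_1 = 0.103426·0.0289 + 0.002448·10.2964 = 0.0282  (Visa)
  w_2 = 0.103426·1.6723 + 0.002448·10.7578 = 0.1993  (Intel)
  w_3 = 0.103426·0.1729 + 0.002448·4.6781 = 0.0293  (Raytheon)
  w_4 = 0.103426·2.5921 + 0.002448·10.7995 = 0.2945  (Exxon)
  w_5 = 0.103426·1.1833 + 0.002448·9.6834 = 0.1461  (Oracle)
  w_6 = 0.103426·-0.2572 + 0.002448·13.1577 = 0.0056  (Nike)
Σw_i=1.0000  μᵀw=0.1570
σ²=wᵀΣw=λ₁·μ_p+λ₂ = 0.103426·0.157 + 0.002448 = 0.018686 ≈ 0.0187


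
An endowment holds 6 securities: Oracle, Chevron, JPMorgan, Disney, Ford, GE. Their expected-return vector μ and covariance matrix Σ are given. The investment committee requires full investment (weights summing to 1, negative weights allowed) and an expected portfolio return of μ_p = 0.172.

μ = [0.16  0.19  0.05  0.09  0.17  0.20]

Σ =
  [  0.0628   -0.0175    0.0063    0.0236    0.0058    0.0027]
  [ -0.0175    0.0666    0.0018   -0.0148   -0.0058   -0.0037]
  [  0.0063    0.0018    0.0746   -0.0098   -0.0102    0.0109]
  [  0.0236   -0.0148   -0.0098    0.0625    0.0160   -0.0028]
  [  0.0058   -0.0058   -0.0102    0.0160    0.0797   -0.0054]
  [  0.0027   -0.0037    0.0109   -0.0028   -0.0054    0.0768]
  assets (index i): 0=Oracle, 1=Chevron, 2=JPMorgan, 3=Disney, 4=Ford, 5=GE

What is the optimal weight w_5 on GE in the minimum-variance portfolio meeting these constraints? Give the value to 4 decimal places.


p=Σ⁻¹μ = [3.0159  4.1904  0.3265  0.8899  2.2744  2.8461]
q=Σ⁻¹𝟙 = [13.3647  23.5577  13.6155  16.0046  12.7148  13.2310]
a=μᵀp=2.331008  b=𝟙ᵀp=13.543234  c=𝟙ᵀq=92.488389  D=ac−b²=32.171966
λ₁=(c·0.172−b)/D = (92.488389·0.172−13.543234)/32.171966 = 0.073504
λ₂=(a−b·0.172)/D = (2.331008−13.543234·0.172)/32.171966 = 0.000049
w* = 0.073504·p + 0.000049·q:
  w_0 = 0.073504·3.0159 + 0.000049·13.3647 = 0.2223  (Oracle)
  w_1 = 0.073504·4.1904 + 0.000049·23.5577 = 0.3092  (Chevron)
  w_2 = 0.073504·0.3265 + 0.000049·13.6155 = 0.0247  (JPMorgan)
  w_3 = 0.073504·0.8899 + 0.000049·16.0046 = 0.0662  (Disney)
  w_4 = 0.073504·2.2744 + 0.000049·12.7148 = 0.1678  (Ford)
  w_5 = 0.073504·2.8461 + 0.000049·13.2310 = 0.2098  (GE)
Σw_i=1.0000  μᵀw=0.1720
σ²=wᵀΣw=λ₁·μ_p+λ₂ = 0.073504·0.172 + 0.000049 = 0.012692 ≈ 0.0127

0.2098


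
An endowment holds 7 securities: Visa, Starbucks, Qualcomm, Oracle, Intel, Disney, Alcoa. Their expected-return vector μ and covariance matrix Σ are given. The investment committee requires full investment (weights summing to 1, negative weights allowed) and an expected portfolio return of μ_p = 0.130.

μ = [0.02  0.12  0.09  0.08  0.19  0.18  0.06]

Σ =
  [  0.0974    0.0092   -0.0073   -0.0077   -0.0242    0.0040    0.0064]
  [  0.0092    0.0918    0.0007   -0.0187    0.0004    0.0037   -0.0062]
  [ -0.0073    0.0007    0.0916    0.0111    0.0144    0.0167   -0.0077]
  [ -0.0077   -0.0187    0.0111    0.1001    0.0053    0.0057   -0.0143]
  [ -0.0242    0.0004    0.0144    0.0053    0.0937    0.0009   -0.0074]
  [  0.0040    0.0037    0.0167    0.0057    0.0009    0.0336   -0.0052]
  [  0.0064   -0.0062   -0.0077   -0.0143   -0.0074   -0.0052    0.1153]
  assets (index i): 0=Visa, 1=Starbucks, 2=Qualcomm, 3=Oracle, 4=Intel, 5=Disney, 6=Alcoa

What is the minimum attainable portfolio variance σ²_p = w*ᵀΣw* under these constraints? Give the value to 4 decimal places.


0.0115

p=Σ⁻¹μ = [0.3758  1.2892  -0.3141  0.8357  2.1507  5.2863  1.0280]
q=Σ⁻¹𝟙 = [11.8986  11.9852  4.8928  12.3184  12.9961  24.0799  12.4317]
a=μᵀp=1.622645  b=𝟙ᵀp=10.651553  c=𝟙ᵀq=90.602684  D=ac−b²=33.560448
λ₁=(c·0.130−b)/D = (90.602684·0.130−10.651553)/33.560448 = 0.033575
λ₂=(a−b·0.130)/D = (1.622645−10.651553·0.130)/33.560448 = 0.007090
w* = 0.033575·p + 0.007090·q:
  w_0 = 0.033575·0.3758 + 0.007090·11.8986 = 0.0970  (Visa)
  w_1 = 0.033575·1.2892 + 0.007090·11.9852 = 0.1283  (Starbucks)
  w_2 = 0.033575·-0.3141 + 0.007090·4.8928 = 0.0241  (Qualcomm)
  w_3 = 0.033575·0.8357 + 0.007090·12.3184 = 0.1154  (Oracle)
  w_4 = 0.033575·2.1507 + 0.007090·12.9961 = 0.1644  (Intel)
  w_5 = 0.033575·5.2863 + 0.007090·24.0799 = 0.3482  (Disney)
  w_6 = 0.033575·1.0280 + 0.007090·12.4317 = 0.1227  (Alcoa)
Σw_i=1.0000  μᵀw=0.1300
σ²=wᵀΣw=λ₁·μ_p+λ₂ = 0.033575·0.130 + 0.007090 = 0.011455 ≈ 0.0115


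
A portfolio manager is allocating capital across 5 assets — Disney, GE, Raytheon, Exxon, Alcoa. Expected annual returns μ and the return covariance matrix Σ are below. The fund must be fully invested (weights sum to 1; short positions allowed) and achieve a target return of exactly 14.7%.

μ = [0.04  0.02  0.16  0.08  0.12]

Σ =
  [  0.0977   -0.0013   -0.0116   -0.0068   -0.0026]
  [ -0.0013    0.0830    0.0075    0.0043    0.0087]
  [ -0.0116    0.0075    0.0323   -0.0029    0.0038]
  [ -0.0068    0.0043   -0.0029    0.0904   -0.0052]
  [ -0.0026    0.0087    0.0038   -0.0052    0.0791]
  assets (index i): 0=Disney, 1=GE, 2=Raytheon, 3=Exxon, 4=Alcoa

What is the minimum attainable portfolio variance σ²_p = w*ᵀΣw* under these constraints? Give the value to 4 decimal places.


0.0190

p=Σ⁻¹μ = [1.1723  -0.4449  5.4223  1.2503  1.4262]
q=Σ⁻¹𝟙 = [15.7235  7.2265  34.7934  13.6839  11.5923]
a=μᵀp=1.176737  b=𝟙ᵀp=8.826208  c=𝟙ᵀq=83.019641  D=ac−b²=19.790319
λ₁=(c·0.147−b)/D = (83.019641·0.147−8.826208)/19.790319 = 0.170673
λ₂=(a−b·0.147)/D = (1.176737−8.826208·0.147)/19.790319 = -0.006100
w* = 0.170673·p + -0.006100·q:
  w_0 = 0.170673·1.1723 + -0.006100·15.7235 = 0.1042  (Disney)
  w_1 = 0.170673·-0.4449 + -0.006100·7.2265 = -0.1200  (GE)
  w_2 = 0.170673·5.4223 + -0.006100·34.7934 = 0.7132  (Raytheon)
  w_3 = 0.170673·1.2503 + -0.006100·13.6839 = 0.1299  (Exxon)
  w_4 = 0.170673·1.4262 + -0.006100·11.5923 = 0.1727  (Alcoa)
Σw_i=1.0000  μᵀw=0.1470
σ²=wᵀΣw=λ₁·μ_p+λ₂ = 0.170673·0.147 + -0.006100 = 0.018989 ≈ 0.0190


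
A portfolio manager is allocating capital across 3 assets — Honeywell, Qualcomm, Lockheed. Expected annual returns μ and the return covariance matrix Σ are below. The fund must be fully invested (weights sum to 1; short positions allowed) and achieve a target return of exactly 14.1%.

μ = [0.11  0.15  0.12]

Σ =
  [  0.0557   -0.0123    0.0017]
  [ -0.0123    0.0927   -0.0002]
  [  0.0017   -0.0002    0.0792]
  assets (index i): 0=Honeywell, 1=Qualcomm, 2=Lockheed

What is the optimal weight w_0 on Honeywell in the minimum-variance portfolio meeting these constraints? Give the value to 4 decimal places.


x=Σ⁻¹μ = [2.3571  1.9340  1.4694]
y=Σ⁻¹𝟙 = [20.5711  13.5433  12.2189]
a=μᵀx=0.725722  b=𝟙ᵀx=5.760594  c=𝟙ᵀy=46.333375  D=ac−b²=0.440689
λ₁=(c·0.141−b)/D = (46.333375·0.141−5.760594)/0.440689 = 1.752734
λ₂=(a−b·0.141)/D = (0.725722−5.760594·0.141)/0.440689 = -0.196333
w* = 1.752734·x + -0.196333·y:
  w_0 = 1.752734·2.3571 + -0.196333·20.5711 = 0.0926  (Honeywell)
  w_1 = 1.752734·1.9340 + -0.196333·13.5433 = 0.7309  (Qualcomm)
  w_2 = 1.752734·1.4694 + -0.196333·12.2189 = 0.1766  (Lockheed)
Σw_i=1.0000  μᵀw=0.1410
σ²=wᵀΣw=λ₁·μ_p+λ₂ = 1.752734·0.141 + -0.196333 = 0.050802 ≈ 0.0508

0.0926


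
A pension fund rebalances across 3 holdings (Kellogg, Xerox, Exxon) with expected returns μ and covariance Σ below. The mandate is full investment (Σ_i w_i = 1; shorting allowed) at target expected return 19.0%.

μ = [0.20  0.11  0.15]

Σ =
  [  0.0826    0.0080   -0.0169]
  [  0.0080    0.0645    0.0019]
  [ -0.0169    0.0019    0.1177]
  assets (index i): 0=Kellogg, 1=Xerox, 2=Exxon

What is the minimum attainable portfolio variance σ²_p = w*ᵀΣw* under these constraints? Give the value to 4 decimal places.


0.0494

x=Σ⁻¹μ = [2.6258  1.3317  1.6300]
y=Σ⁻¹𝟙 = [12.8595  13.6107  10.1229]
a=μᵀx=0.916147  b=𝟙ᵀx=5.587504  c=𝟙ᵀy=36.593061  D=ac−b²=2.304434
λ₁=(c·0.190−b)/D = (36.593061·0.190−5.587504)/2.304434 = 0.592414
λ₂=(a−b·0.190)/D = (0.916147−5.587504·0.190)/2.304434 = -0.063130
w* = 0.592414·x + -0.063130·y:
  w_0 = 0.592414·2.6258 + -0.063130·12.8595 = 0.7438  (Kellogg)
  w_1 = 0.592414·1.3317 + -0.063130·13.6107 = -0.0703  (Xerox)
  w_2 = 0.592414·1.6300 + -0.063130·10.1229 = 0.3266  (Exxon)
Σw_i=1.0000  μᵀw=0.1900
σ²=wᵀΣw=λ₁·μ_p+λ₂ = 0.592414·0.190 + -0.063130 = 0.049429 ≈ 0.0494


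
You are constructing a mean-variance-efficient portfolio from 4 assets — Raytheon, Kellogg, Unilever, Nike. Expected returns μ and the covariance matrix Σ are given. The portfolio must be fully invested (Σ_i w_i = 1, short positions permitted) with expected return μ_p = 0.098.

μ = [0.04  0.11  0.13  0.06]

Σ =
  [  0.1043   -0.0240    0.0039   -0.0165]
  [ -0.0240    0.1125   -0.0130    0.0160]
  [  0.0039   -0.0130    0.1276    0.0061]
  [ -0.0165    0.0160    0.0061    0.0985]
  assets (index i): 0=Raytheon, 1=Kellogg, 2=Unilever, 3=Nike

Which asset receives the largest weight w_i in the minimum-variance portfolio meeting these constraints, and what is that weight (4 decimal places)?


Kellogg (0.3579)

p=Σ⁻¹μ = [0.6887  1.1854  1.0963  0.4641]
q=Σ⁻¹𝟙 = [13.4715  11.2645  8.0911  10.0781]
a=μᵀp=0.328308  b=𝟙ᵀp=3.434479  c=𝟙ᵀq=42.905173  D=ac−b²=2.290483
λ₁=(c·0.098−b)/D = (42.905173·0.098−3.434479)/2.290483 = 0.336273
λ₂=(a−b·0.098)/D = (0.328308−3.434479·0.098)/2.290483 = -0.003611
w* = 0.336273·p + -0.003611·q:
  w_0 = 0.336273·0.6887 + -0.003611·13.4715 = 0.1829  (Raytheon)
  w_1 = 0.336273·1.1854 + -0.003611·11.2645 = 0.3579  (Kellogg)
  w_2 = 0.336273·1.0963 + -0.003611·8.0911 = 0.3395  (Unilever)
  w_3 = 0.336273·0.4641 + -0.003611·10.0781 = 0.1197  (Nike)
Σw_i=1.0000  μᵀw=0.0980
σ²=wᵀΣw=λ₁·μ_p+λ₂ = 0.336273·0.098 + -0.003611 = 0.029344 ≈ 0.0293


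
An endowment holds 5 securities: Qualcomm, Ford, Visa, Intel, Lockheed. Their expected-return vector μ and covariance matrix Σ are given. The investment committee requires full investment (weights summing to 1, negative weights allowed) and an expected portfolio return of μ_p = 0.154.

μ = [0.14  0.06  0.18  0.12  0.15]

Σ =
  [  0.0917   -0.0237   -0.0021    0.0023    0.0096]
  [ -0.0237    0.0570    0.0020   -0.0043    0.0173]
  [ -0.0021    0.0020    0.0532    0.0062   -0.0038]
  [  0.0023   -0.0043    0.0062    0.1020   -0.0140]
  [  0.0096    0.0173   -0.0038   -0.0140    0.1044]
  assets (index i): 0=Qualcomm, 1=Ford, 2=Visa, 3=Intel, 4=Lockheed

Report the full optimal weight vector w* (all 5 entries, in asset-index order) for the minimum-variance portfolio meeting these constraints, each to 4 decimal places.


0.1829  0.0470  0.4591  0.1238  0.1872

x=Σ⁻¹μ = [1.7881  1.3642  3.3609  1.1713  1.3257]
y=Σ⁻¹𝟙 = [16.2029  22.4863  17.8608  10.1762  6.3772]
a=μᵀx=1.276569  b=𝟙ᵀx=9.010245  c=𝟙ᵀy=73.103352  D=ac−b²=12.136950
λ₁=(c·0.154−b)/D = (73.103352·0.154−9.010245)/12.136950 = 0.185192
λ₂=(a−b·0.154)/D = (1.276569−9.010245·0.154)/12.136950 = -0.009146
w* = 0.185192·x + -0.009146·y:
  w_0 = 0.185192·1.7881 + -0.009146·16.2029 = 0.1829  (Qualcomm)
  w_1 = 0.185192·1.3642 + -0.009146·22.4863 = 0.0470  (Ford)
  w_2 = 0.185192·3.3609 + -0.009146·17.8608 = 0.4591  (Visa)
  w_3 = 0.185192·1.1713 + -0.009146·10.1762 = 0.1238  (Intel)
  w_4 = 0.185192·1.3257 + -0.009146·6.3772 = 0.1872  (Lockheed)
Σw_i=1.0000  μᵀw=0.1540
σ²=wᵀΣw=λ₁·μ_p+λ₂ = 0.185192·0.154 + -0.009146 = 0.019373 ≈ 0.0194


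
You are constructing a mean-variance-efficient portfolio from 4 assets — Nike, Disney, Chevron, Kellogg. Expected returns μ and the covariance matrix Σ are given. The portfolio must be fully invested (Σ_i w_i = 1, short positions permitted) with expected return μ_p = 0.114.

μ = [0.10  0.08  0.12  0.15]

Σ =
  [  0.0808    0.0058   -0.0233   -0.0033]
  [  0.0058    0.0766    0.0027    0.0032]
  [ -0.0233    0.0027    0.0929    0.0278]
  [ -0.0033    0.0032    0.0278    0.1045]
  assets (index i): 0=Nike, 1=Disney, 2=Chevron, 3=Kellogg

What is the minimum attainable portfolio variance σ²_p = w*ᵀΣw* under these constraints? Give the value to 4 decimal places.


0.0235

x=Σ⁻¹μ = [1.6099  0.8291  1.3410  1.1041]
y=Σ⁻¹𝟙 = [15.4062  11.1837  12.3822  6.4194]
a=μᵀx=0.553853  b=𝟙ᵀx=4.884097  c=𝟙ᵀy=45.391564  D=ac−b²=1.285863
λ₁=(c·0.114−b)/D = (45.391564·0.114−4.884097)/1.285863 = 0.225950
λ₂=(a−b·0.114)/D = (0.553853−4.884097·0.114)/1.285863 = -0.002282
w* = 0.225950·x + -0.002282·y:
  w_0 = 0.225950·1.6099 + -0.002282·15.4062 = 0.3286  (Nike)
  w_1 = 0.225950·0.8291 + -0.002282·11.1837 = 0.1618  (Disney)
  w_2 = 0.225950·1.3410 + -0.002282·12.3822 = 0.2747  (Chevron)
  w_3 = 0.225950·1.1041 + -0.002282·6.4194 = 0.2348  (Kellogg)
Σw_i=1.0000  μᵀw=0.1140
σ²=wᵀΣw=λ₁·μ_p+λ₂ = 0.225950·0.114 + -0.002282 = 0.023477 ≈ 0.0235


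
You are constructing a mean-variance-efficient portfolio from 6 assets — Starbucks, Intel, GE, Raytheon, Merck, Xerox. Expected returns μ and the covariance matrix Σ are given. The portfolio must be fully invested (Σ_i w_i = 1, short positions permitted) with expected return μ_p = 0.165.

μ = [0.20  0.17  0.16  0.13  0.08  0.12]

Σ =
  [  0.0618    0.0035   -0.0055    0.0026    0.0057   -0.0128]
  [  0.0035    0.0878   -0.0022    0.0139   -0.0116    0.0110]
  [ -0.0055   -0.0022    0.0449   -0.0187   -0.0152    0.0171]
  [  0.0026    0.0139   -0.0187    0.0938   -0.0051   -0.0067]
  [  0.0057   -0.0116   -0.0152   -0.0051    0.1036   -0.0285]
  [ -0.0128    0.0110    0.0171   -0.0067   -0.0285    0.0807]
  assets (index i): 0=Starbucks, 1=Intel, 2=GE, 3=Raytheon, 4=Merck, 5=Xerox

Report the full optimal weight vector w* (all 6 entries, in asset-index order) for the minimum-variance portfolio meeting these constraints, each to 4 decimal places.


0.3177  0.1280  0.3476  0.1157  0.0468  0.0443

x=Σ⁻¹μ = [3.6608  1.6177  5.1081  2.2968  2.0793  1.6898]
y=Σ⁻¹𝟙 = [19.2727  9.3224  33.1127  17.5250  19.6348  15.5505]
a=μᵀx=2.492168  b=𝟙ᵀx=16.452482  c=𝟙ᵀy=114.418145  D=ac−b²=14.465057
λ₁=(c·0.165−b)/D = (114.418145·0.165−16.452482)/14.465057 = 0.167750
λ₂=(a−b·0.165)/D = (2.492168−16.452482·0.165)/14.465057 = -0.015381
w* = 0.167750·x + -0.015381·y:
  w_0 = 0.167750·3.6608 + -0.015381·19.2727 = 0.3177  (Starbucks)
  w_1 = 0.167750·1.6177 + -0.015381·9.3224 = 0.1280  (Intel)
  w_2 = 0.167750·5.1081 + -0.015381·33.1127 = 0.3476  (GE)
  w_3 = 0.167750·2.2968 + -0.015381·17.5250 = 0.1157  (Raytheon)
  w_4 = 0.167750·2.0793 + -0.015381·19.6348 = 0.0468  (Merck)
  w_5 = 0.167750·1.6898 + -0.015381·15.5505 = 0.0443  (Xerox)
Σw_i=1.0000  μᵀw=0.1650
σ²=wᵀΣw=λ₁·μ_p+λ₂ = 0.167750·0.165 + -0.015381 = 0.012297 ≈ 0.0123


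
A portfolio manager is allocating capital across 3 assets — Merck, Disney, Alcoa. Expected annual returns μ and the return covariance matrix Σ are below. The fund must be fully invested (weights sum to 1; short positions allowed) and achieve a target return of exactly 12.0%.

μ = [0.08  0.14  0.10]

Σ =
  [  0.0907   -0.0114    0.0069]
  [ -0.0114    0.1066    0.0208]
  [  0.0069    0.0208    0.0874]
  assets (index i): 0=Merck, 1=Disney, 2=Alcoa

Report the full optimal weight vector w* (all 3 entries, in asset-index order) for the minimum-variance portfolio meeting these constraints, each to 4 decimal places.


u=Σ⁻¹μ = [0.9834  1.2693  0.7644]
v=Σ⁻¹𝟙 = [11.5145  8.9738  8.3970]
a=μᵀu=0.332824  b=𝟙ᵀu=3.017187  c=𝟙ᵀv=28.885245  D=ac−b²=0.510272
λ₁=(c·0.120−b)/D = (28.885245·0.120−3.017187)/0.510272 = 0.880005
λ₂=(a−b·0.120)/D = (0.332824−3.017187·0.120)/0.510272 = -0.057301
w* = 0.880005·u + -0.057301·v:
  w_0 = 0.880005·0.9834 + -0.057301·11.5145 = 0.2056  (Merck)
  w_1 = 0.880005·1.2693 + -0.057301·8.9738 = 0.6028  (Disney)
  w_2 = 0.880005·0.7644 + -0.057301·8.3970 = 0.1916  (Alcoa)
Σw_i=1.0000  μᵀw=0.1200
σ²=wᵀΣw=λ₁·μ_p+λ₂ = 0.880005·0.120 + -0.057301 = 0.048300 ≈ 0.0483

0.2056  0.6028  0.1916


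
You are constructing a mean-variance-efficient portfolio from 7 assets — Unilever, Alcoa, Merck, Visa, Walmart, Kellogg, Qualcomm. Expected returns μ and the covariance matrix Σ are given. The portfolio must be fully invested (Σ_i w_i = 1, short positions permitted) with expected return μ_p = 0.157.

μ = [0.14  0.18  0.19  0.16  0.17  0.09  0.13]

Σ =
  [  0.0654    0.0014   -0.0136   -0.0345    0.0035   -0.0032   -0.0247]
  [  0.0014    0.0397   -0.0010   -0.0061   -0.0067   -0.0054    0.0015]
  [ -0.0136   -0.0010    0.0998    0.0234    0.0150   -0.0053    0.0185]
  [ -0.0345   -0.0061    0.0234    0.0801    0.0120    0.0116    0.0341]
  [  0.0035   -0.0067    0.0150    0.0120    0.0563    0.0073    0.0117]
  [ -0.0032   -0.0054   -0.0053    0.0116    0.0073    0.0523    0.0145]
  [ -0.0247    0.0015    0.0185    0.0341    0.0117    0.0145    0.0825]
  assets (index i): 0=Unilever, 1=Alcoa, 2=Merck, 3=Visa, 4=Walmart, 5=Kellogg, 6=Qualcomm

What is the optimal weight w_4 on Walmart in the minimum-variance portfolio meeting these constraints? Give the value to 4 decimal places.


0.1090

u=Σ⁻¹μ = [4.0729  5.4220  1.4896  2.9473  2.0623  1.5801  0.5741]
v=Σ⁻¹𝟙 = [28.5260  31.0289  8.2798  17.9688  10.0374  17.7854  6.2644]
a=μᵀu=2.868212  b=𝟙ᵀu=18.148429  c=𝟙ᵀv=119.890717  D=ac−b²=14.506530
λ₁=(c·0.157−b)/D = (119.890717·0.157−18.148429)/14.506530 = 0.046490
λ₂=(a−b·0.157)/D = (2.868212−18.148429·0.157)/14.506530 = 0.001303
w* = 0.046490·u + 0.001303·v:
  w_0 = 0.046490·4.0729 + 0.001303·28.5260 = 0.2265  (Unilever)
  w_1 = 0.046490·5.4220 + 0.001303·31.0289 = 0.2925  (Alcoa)
  w_2 = 0.046490·1.4896 + 0.001303·8.2798 = 0.0800  (Merck)
  w_3 = 0.046490·2.9473 + 0.001303·17.9688 = 0.1604  (Visa)
  w_4 = 0.046490·2.0623 + 0.001303·10.0374 = 0.1090  (Walmart)
  w_5 = 0.046490·1.5801 + 0.001303·17.7854 = 0.0966  (Kellogg)
  w_6 = 0.046490·0.5741 + 0.001303·6.2644 = 0.0349  (Qualcomm)
Σw_i=1.0000  μᵀw=0.1570
σ²=wᵀΣw=λ₁·μ_p+λ₂ = 0.046490·0.157 + 0.001303 = 0.008602 ≈ 0.0086


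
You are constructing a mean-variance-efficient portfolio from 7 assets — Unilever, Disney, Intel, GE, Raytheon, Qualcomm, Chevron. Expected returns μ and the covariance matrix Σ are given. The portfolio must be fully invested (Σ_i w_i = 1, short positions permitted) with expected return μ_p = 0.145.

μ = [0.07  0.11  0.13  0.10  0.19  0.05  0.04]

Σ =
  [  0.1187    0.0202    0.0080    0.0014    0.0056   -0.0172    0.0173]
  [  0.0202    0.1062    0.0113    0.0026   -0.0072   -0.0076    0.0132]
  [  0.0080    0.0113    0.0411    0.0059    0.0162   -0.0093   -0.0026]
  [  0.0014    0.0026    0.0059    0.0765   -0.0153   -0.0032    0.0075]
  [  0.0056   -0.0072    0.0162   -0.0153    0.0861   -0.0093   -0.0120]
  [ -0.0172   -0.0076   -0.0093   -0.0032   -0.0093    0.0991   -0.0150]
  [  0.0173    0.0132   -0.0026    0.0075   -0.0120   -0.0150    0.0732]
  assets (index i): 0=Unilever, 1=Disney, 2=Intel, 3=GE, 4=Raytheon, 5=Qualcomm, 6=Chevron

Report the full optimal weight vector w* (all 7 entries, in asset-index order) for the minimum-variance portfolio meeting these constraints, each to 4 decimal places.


-0.0255  0.1354  0.2462  0.2060  0.4085  0.0490  -0.0196

u=Σ⁻¹μ = [0.2160  0.8797  2.0330  1.5631  2.4170  1.2128  0.8936]
v=Σ⁻¹𝟙 = [5.3627  6.2680  18.8264  13.3860  14.8418  17.6070  16.6018]
a=μᵀu=1.088109  b=𝟙ᵀu=9.215268  c=𝟙ᵀv=92.893645  D=ac−b²=16.157222
λ₁=(c·0.145−b)/D = (92.893645·0.145−9.215268)/16.157222 = 0.263307
λ₂=(a−b·0.145)/D = (1.088109−9.215268·0.145)/16.157222 = -0.015356
w* = 0.263307·u + -0.015356·v:
  w_0 = 0.263307·0.2160 + -0.015356·5.3627 = -0.0255  (Unilever)
  w_1 = 0.263307·0.8797 + -0.015356·6.2680 = 0.1354  (Disney)
  w_2 = 0.263307·2.0330 + -0.015356·18.8264 = 0.2462  (Intel)
  w_3 = 0.263307·1.5631 + -0.015356·13.3860 = 0.2060  (GE)
  w_4 = 0.263307·2.4170 + -0.015356·14.8418 = 0.4085  (Raytheon)
  w_5 = 0.263307·1.2128 + -0.015356·17.6070 = 0.0490  (Qualcomm)
  w_6 = 0.263307·0.8936 + -0.015356·16.6018 = -0.0196  (Chevron)
Σw_i=1.0000  μᵀw=0.1450
σ²=wᵀΣw=λ₁·μ_p+λ₂ = 0.263307·0.145 + -0.015356 = 0.022824 ≈ 0.0228


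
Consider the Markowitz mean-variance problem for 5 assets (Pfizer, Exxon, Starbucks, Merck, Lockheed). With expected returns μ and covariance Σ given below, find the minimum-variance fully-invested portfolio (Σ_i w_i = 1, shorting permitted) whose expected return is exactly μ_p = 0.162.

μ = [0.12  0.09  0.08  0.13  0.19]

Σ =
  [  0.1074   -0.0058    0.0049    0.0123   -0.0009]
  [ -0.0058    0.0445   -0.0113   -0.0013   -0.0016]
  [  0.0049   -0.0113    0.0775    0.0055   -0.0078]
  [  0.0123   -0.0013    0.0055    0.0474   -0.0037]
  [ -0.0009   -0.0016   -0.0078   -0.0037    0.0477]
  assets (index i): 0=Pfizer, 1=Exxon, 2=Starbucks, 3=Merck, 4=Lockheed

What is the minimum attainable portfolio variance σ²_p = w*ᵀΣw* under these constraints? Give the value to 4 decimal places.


p=Σ⁻¹μ = [0.9173  2.8056  1.6491  2.7475  4.5774]
q=Σ⁻¹𝟙 = [8.0442  29.6217  17.9836  19.8107  26.5871]
a=μᵀp=1.721390  b=𝟙ᵀp=12.696884  c=𝟙ᵀq=102.047267  D=ac−b²=14.452243
λ₁=(c·0.162−b)/D = (102.047267·0.162−12.696884)/14.452243 = 0.265341
λ₂=(a−b·0.162)/D = (1.721390−12.696884·0.162)/14.452243 = -0.023215
w* = 0.265341·p + -0.023215·q:
  w_0 = 0.265341·0.9173 + -0.023215·8.0442 = 0.0567  (Pfizer)
  w_1 = 0.265341·2.8056 + -0.023215·29.6217 = 0.0568  (Exxon)
  w_2 = 0.265341·1.6491 + -0.023215·17.9836 = 0.0201  (Starbucks)
  w_3 = 0.265341·2.7475 + -0.023215·19.8107 = 0.2691  (Merck)
  w_4 = 0.265341·4.5774 + -0.023215·26.5871 = 0.5974  (Lockheed)
Σw_i=1.0000  μᵀw=0.1620
σ²=wᵀΣw=λ₁·μ_p+λ₂ = 0.265341·0.162 + -0.023215 = 0.019770 ≈ 0.0198

0.0198


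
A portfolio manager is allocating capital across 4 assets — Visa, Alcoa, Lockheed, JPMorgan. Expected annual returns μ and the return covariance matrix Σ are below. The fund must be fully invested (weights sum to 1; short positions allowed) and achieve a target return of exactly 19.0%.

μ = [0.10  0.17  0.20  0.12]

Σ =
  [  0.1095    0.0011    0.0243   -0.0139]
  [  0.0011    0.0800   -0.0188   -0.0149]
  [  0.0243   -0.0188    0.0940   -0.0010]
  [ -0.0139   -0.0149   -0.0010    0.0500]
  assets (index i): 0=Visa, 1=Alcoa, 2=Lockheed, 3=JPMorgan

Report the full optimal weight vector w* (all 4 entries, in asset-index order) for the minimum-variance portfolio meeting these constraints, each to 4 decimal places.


u=Σ⁻¹μ = [0.7571  3.4250  2.6561  3.6842]
v=Σ⁻¹𝟙 = [9.8408  20.7478  12.5542  29.1697]
a=μᵀu=1.631287  b=𝟙ᵀu=10.522407  c=𝟙ᵀv=72.312471  D=ac−b²=7.241340
λ₁=(c·0.190−b)/D = (72.312471·0.190−10.522407)/7.241340 = 0.444250
λ₂=(a−b·0.190)/D = (1.631287−10.522407·0.190)/7.241340 = -0.050815
w* = 0.444250·u + -0.050815·v:
  w_0 = 0.444250·0.7571 + -0.050815·9.8408 = -0.1637  (Visa)
  w_1 = 0.444250·3.4250 + -0.050815·20.7478 = 0.4672  (Alcoa)
  w_2 = 0.444250·2.6561 + -0.050815·12.5542 = 0.5420  (Lockheed)
  w_3 = 0.444250·3.6842 + -0.050815·29.1697 = 0.1545  (JPMorgan)
Σw_i=1.0000  μᵀw=0.1900
σ²=wᵀΣw=λ₁·μ_p+λ₂ = 0.444250·0.190 + -0.050815 = 0.033592 ≈ 0.0336

-0.1637  0.4672  0.5420  0.1545
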